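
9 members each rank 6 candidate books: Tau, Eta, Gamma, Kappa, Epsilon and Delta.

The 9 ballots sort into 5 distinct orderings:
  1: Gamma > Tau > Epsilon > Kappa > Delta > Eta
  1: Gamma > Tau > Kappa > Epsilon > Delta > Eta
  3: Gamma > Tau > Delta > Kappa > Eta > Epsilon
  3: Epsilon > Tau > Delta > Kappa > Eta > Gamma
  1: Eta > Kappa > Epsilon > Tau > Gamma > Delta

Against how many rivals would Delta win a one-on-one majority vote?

Delta against each rival (9 members):
Delta vs Tau: 0 for Delta, 9 for Tau — Tau by 9–0.
Delta vs Eta: Delta wins 8–1.
Delta vs Gamma: 3 for Delta, 6 for Gamma — Gamma by 6–3.
Delta vs Kappa: Delta is ranked higher on 3+3 = 6 ballots, Kappa on 3. Delta wins 6–3.
Delta–Epsilon: Epsilon 6–3.
Delta beats Eta, Kappa; loses to Tau, Gamma, Epsilon — 2 pairwise wins.

2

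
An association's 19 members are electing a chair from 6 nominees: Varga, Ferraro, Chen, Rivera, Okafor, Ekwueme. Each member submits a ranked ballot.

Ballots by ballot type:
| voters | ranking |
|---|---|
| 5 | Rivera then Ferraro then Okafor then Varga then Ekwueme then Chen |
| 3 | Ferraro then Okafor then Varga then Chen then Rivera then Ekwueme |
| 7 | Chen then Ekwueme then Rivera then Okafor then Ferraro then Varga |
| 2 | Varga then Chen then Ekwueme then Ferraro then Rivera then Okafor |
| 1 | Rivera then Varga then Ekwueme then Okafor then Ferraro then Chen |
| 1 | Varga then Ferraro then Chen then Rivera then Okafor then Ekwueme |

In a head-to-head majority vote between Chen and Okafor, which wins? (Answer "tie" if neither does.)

Ballots ranking Chen above Okafor: 7 + 2 + 1 = 10.
Ballots ranking Okafor above Chen: 19 − 10 = 9.
Chen wins the head-to-head 10–9.

Chen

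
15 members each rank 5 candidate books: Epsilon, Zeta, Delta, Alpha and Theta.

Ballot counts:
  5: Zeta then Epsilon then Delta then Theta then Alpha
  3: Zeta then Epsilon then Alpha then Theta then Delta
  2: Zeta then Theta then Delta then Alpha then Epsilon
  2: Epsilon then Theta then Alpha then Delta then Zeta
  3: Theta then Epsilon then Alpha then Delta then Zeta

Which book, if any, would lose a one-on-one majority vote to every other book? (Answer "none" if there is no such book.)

Head-to-head results (15 members):
Epsilon vs Zeta: Epsilon is ranked higher on 2+3 = 5 ballots, Zeta on 10. Zeta wins 10–5.
Epsilon vs Delta: 5+3+2+3 = 13 for Epsilon, 2 for Delta — Epsilon by 13–2.
Epsilon vs Alpha: Epsilon, 13–2.
Epsilon vs Theta: Epsilon is ranked higher on 5+3+2 = 10 ballots, Theta on 5. Epsilon wins 10–5.
Zeta vs Delta: Zeta wins 10–5.
Zeta vs Alpha: 5+3+2 = 10 for Zeta, 5 for Alpha — Zeta by 10–5.
Zeta vs Theta: 10 to 5, Zeta.
Delta vs Alpha: Alpha, 8–7.
Delta vs Theta: Delta is ranked higher on 5 ballots, Theta on 10. Theta wins 10–5.
Alpha vs Theta: Theta, 12–3.
Only Delta has no wins; Delta is the Condorcet loser.

Delta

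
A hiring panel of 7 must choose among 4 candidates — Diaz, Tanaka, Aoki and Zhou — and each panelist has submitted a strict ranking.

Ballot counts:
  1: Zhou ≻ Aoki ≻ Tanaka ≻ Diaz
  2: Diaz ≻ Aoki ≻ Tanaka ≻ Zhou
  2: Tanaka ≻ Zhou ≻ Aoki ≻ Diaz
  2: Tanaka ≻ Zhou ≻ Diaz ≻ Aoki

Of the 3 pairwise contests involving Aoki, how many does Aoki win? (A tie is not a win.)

0

Aoki against each rival (7 committee members):
Aoki vs Diaz: Diaz wins 4–3.
Aoki vs Tanaka: Tanaka wins 4–3.
Aoki vs Zhou: Aoki preferred on 2 ballots; Zhou wins 5–2.
Aoki beats no one; loses to Diaz, Tanaka, Zhou — 0 pairwise wins.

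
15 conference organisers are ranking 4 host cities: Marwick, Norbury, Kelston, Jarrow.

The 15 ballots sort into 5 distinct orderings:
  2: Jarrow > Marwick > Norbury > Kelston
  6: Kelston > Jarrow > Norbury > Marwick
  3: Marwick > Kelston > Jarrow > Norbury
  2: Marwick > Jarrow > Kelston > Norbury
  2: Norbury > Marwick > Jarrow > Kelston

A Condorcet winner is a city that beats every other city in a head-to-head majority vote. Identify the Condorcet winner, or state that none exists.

Check each pair by majority over 15 ballots:
Marwick–Norbury: Norbury 8–7.
Marwick vs Kelston: Marwick, 9–6.
Marwick–Jarrow: Jarrow 8–7.
Norbury vs Kelston: Kelston, 11–4.
Norbury–Jarrow: Jarrow 13–2.
Kelston vs Jarrow: Kelston, 9–6.
No city is unbeaten: Marwick loses to Norbury; Norbury loses to Kelston; Kelston loses to Marwick; Jarrow loses to Kelston. In particular Marwick beats Kelston beats Norbury beats Marwick is a majority cycle — no Condorcet winner exists.

none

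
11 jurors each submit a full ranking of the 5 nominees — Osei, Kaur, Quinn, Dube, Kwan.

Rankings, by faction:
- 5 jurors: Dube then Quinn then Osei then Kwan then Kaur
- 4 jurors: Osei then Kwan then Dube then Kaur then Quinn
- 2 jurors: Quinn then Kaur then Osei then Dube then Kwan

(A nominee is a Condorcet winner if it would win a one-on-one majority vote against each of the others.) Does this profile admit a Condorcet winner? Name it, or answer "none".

none

Check each pair by majority over 11 ballots:
Osei vs Kaur: Osei, 9–2.
Osei vs Quinn: Quinn, 7–4.
Osei–Dube: Osei 6–5.
Osei vs Kwan: Osei, 11–0.
Kaur vs Quinn: Quinn, 7–4.
Kaur vs Dube: Dube wins 9–2.
Kaur vs Kwan: Kwan wins 9–2.
Quinn vs Dube: Dube, 9–2.
Quinn–Kwan: Quinn 7–4.
Dube vs Kwan: Dube wins 7–4.
Each nominee drops at least one matchup (Osei loses to Quinn; Kaur loses to Osei; Quinn loses to Dube; Dube loses to Osei; Kwan loses to Osei); the cycle Osei → Dube → Quinn → Osei rules out a Condorcet winner.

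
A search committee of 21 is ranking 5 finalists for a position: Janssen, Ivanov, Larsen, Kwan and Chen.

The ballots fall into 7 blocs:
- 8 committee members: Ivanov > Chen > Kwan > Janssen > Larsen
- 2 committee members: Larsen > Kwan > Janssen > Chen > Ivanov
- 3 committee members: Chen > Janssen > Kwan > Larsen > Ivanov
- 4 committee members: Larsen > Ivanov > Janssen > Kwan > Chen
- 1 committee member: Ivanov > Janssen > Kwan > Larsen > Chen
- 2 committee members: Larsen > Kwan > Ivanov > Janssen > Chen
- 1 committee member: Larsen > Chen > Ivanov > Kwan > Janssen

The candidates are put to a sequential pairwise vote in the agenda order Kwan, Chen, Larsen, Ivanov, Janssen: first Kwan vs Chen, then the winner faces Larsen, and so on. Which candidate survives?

Ivanov

Round 1: Kwan vs Chen — 9–12, Chen advances.
Round 2: Chen vs Larsen — 11–10, Chen advances.
Round 3: Chen vs Ivanov — 6–15, Ivanov advances.
Round 4: Ivanov vs Janssen — 16–5, Ivanov advances.
The agenda winner is Ivanov.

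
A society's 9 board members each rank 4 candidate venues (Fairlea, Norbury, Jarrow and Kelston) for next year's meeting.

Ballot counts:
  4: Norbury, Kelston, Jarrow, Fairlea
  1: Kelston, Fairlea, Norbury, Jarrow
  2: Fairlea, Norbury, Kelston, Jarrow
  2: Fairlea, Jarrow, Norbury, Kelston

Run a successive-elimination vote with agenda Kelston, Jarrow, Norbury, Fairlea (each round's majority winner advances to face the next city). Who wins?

Fairlea

Round 1: Kelston vs Jarrow — 7–2, Kelston advances.
Round 2: Kelston vs Norbury — 1–8, Norbury advances.
Round 3: Norbury vs Fairlea — 4–5, Fairlea advances.
The agenda winner is Fairlea.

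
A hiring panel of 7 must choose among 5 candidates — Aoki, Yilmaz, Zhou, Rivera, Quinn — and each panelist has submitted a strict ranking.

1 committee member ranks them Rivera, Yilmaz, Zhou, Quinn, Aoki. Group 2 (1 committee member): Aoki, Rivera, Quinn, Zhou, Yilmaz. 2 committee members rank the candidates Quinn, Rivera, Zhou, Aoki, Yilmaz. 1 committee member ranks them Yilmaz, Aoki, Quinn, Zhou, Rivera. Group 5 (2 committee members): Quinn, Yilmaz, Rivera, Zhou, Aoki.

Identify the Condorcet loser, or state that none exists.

Pairwise majorities:
Aoki vs Yilmaz: Aoki preferred on 1+2 = 3 ballots; Yilmaz wins 4–3.
Aoki vs Zhou: 2 to 5, Zhou.
Aoki vs Rivera: Rivera wins 5–2.
Aoki vs Quinn: 1+1 = 2 for Aoki, 5 for Quinn — Quinn by 5–2.
Yilmaz vs Zhou: Yilmaz, 4–3.
Yilmaz vs Rivera: 1+2 = 3 for Yilmaz, 4 for Rivera — Rivera by 4–3.
Yilmaz vs Quinn: Yilmaz preferred on 1+1 = 2 ballots; Quinn wins 5–2.
Zhou vs Rivera: Rivera, 6–1.
Zhou vs Quinn: 1 for Zhou, 6 for Quinn — Quinn by 6–1.
Rivera vs Quinn: Quinn wins 5–2.
Aoki loses to every other candidate — it is the Condorcet loser.

Aoki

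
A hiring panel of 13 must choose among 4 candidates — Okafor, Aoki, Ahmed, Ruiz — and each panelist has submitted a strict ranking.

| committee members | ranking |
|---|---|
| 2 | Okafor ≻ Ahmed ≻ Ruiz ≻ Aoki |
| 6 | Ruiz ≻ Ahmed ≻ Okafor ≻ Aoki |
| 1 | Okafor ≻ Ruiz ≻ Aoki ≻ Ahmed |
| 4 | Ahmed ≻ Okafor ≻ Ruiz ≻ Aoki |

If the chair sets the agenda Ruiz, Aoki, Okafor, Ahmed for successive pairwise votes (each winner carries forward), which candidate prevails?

Round 1: Ruiz vs Aoki — 13–0, Ruiz advances.
Round 2: Ruiz vs Okafor — 6–7, Okafor advances.
Round 3: Okafor vs Ahmed — 3–10, Ahmed advances.
Ahmed survives the agenda.

Ahmed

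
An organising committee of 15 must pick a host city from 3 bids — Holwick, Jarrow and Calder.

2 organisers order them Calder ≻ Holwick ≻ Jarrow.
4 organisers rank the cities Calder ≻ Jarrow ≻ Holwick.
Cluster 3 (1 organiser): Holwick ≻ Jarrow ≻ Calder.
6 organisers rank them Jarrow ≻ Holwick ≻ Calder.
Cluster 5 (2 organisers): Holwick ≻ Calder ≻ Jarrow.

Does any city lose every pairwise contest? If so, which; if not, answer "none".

none

Pairwise majorities:
Holwick vs Jarrow: Jarrow, 10–5.
Holwick vs Calder: Holwick wins 9–6.
Jarrow–Calder: Calder 8–7.
Every city wins at least one matchup (Holwick beats Calder; Jarrow beats Holwick; Calder beats Jarrow), so there is no Condorcet loser.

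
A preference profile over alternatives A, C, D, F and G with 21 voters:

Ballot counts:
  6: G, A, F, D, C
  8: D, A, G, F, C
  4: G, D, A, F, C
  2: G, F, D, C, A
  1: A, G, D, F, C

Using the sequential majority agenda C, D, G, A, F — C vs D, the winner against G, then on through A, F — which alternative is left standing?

G

Round 1: C vs D — 0–21, D advances.
Round 2: D vs G — 8–13, G advances.
Round 3: G vs A — 12–9, G advances.
Round 4: G vs F — 21–0, G advances.
G survives the agenda.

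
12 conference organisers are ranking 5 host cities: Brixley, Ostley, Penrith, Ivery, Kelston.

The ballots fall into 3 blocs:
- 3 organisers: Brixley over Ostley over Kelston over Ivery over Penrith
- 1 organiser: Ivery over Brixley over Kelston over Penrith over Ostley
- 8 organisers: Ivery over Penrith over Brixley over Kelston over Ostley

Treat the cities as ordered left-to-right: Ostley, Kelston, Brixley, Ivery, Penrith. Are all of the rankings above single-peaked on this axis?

Axis positions: Ostley=1, Kelston=2, Brixley=3, Ivery=4, Penrith=5.
Bloc 1: ranking walks positions 3-1-2-4-5; Ostley is ranked above Kelston even though Kelston lies between Ostley and the peak Brixley on the axis — preferences dip and rise again. Not single-peaked.
Bloc 2 (peak Ivery at position 4): ranking walks positions 4-3-2-5-1, expanding outward from the peak — single-peaked.
Bloc 3 (peak Ivery at position 4): ranking walks positions 4-5-3-2-1, expanding outward from the peak — single-peaked.
Bloc 1 violates single-peakedness, so the profile is not single-peaked on this axis.

no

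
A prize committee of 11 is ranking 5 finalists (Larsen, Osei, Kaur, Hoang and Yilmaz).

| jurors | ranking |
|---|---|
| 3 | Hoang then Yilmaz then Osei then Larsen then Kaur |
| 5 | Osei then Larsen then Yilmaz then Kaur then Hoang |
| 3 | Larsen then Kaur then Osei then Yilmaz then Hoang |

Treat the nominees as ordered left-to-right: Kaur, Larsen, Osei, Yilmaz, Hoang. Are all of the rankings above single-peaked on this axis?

yes

Axis positions: Kaur=1, Larsen=2, Osei=3, Yilmaz=4, Hoang=5.
Ballot type 1 (peak Hoang at position 5): ranking walks positions 5-4-3-2-1, expanding outward from the peak — single-peaked.
Ballot type 2 (peak Osei at position 3): ranking walks positions 3-2-4-1-5, expanding outward from the peak — single-peaked.
Ballot type 3 (peak Larsen at position 2): ranking walks positions 2-1-3-4-5, expanding outward from the peak — single-peaked.
Every ranking is single-peaked on this axis.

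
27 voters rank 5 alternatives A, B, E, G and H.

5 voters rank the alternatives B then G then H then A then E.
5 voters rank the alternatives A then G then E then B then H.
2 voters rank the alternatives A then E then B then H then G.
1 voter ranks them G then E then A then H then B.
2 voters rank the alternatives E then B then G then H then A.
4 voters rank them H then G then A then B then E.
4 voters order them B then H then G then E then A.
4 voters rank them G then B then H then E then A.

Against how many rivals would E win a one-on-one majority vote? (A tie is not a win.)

E against each rival (27 voters):
E vs A: A, 16–11.
E vs B: E is ranked higher on 5+2+1+2 = 10 ballots, B on 17. B wins 17–10.
E vs G: G wins 23–4.
E vs H: E preferred on 5+2+1+2 = 10 ballots; H wins 17–10.
E beats no one; loses to A, B, G, H — 0 pairwise wins.

0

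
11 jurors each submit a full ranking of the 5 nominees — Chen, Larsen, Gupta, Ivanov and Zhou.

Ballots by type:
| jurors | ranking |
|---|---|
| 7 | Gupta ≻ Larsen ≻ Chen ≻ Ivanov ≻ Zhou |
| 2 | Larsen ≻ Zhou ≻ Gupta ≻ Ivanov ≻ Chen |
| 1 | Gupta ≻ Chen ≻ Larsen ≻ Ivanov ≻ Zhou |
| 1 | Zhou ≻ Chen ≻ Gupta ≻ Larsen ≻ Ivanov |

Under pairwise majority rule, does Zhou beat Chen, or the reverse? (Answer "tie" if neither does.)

Ballots ranking Zhou above Chen: 2 + 1 = 3.
Ballots ranking Chen above Zhou: 11 − 3 = 8.
Chen wins the head-to-head 8–3.

Chen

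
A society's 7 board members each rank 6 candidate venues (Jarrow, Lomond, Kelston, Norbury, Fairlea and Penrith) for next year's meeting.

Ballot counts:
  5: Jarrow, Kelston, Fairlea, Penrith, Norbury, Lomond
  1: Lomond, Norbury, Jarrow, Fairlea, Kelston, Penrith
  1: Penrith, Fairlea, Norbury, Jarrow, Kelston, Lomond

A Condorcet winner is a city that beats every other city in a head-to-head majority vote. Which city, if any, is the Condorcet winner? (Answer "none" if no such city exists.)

Check each pair by majority over 7 ballots:
Jarrow vs Lomond: Jarrow is ranked higher on 5+1 = 6 ballots, Lomond on 1. Jarrow wins 6–1.
Jarrow vs Kelston: Jarrow is ranked higher on 5+1+1 = 7 ballots, Kelston on 0. Jarrow wins 7–0.
Jarrow vs Norbury: 5 for Jarrow, 2 for Norbury — Jarrow by 5–2.
Jarrow vs Fairlea: Jarrow is ranked higher on 5+1 = 6 ballots, Fairlea on 1. Jarrow wins 6–1.
Jarrow vs Penrith: Jarrow preferred on 5+1 = 6 ballots; Jarrow wins 6–1.
Lomond vs Kelston: 1 for Lomond, 6 for Kelston — Kelston by 6–1.
Lomond vs Norbury: Lomond is ranked higher on 1 ballot, Norbury on 6. Norbury wins 6–1.
Lomond vs Fairlea: 1 for Lomond, 6 for Fairlea — Fairlea by 6–1.
Lomond vs Penrith: Lomond preferred on 1 ballot; Penrith wins 6–1.
Kelston vs Norbury: Kelston preferred on 5 ballots; Kelston wins 5–2.
Kelston vs Fairlea: 5 to 2, Kelston.
Kelston vs Penrith: Kelston is ranked higher on 5+1 = 6 ballots, Penrith on 1. Kelston wins 6–1.
Norbury vs Fairlea: 1 for Norbury, 6 for Fairlea — Fairlea by 6–1.
Norbury vs Penrith: 1 to 6, Penrith.
Fairlea vs Penrith: 5+1 = 6 for Fairlea, 1 for Penrith — Fairlea by 6–1.
Jarrow beats each of Lomond, Kelston, Norbury, Fairlea, Penrith — Jarrow is the Condorcet winner.

Jarrow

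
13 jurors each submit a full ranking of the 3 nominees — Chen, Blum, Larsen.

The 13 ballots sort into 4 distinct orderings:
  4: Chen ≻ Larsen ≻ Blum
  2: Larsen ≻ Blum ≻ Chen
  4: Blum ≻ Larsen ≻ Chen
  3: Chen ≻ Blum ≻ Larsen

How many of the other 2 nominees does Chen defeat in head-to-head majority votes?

Chen against each rival (13 jurors):
Chen vs Blum: Chen, 7–6.
Chen vs Larsen: Chen, 7–6.
Chen beats Blum, Larsen — 2 pairwise wins.

2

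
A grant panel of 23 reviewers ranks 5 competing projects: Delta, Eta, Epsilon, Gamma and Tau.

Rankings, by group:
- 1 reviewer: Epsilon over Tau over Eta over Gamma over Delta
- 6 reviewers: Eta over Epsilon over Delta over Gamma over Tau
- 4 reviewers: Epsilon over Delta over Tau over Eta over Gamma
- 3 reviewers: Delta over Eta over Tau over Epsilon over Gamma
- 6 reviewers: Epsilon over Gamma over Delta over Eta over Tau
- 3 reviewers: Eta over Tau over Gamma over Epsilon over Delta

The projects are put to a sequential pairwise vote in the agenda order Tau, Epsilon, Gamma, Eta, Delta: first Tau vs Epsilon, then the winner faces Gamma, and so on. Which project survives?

Delta

Round 1: Tau vs Epsilon — 6–17, Epsilon advances.
Round 2: Epsilon vs Gamma — 20–3, Epsilon advances.
Round 3: Epsilon vs Eta — 11–12, Eta advances.
Round 4: Eta vs Delta — 10–13, Delta advances.
The agenda winner is Delta.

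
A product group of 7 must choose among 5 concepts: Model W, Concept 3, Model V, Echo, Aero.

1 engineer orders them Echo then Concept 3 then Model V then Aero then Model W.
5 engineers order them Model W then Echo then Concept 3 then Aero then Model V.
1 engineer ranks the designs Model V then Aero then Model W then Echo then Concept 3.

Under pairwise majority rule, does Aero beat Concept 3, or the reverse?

Concept 3

Ballots ranking Aero above Concept 3: 1.
Ballots ranking Concept 3 above Aero: 7 − 1 = 6.
Concept 3 wins the head-to-head 6–1.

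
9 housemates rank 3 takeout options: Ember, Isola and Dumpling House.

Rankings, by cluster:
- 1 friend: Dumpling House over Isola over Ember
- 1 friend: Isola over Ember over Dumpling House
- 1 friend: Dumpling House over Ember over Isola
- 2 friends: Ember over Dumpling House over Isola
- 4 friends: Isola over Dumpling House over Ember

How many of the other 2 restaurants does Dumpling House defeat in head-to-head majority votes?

1

Dumpling House against each rival (9 friends):
Dumpling House vs Ember: Dumpling House is ranked higher on 1+1+4 = 6 ballots, Ember on 3. Dumpling House wins 6–3.
Dumpling House vs Isola: Dumpling House is ranked higher on 1+1+2 = 4 ballots, Isola on 5. Isola wins 5–4.
Dumpling House beats Ember; loses to Isola — 1 pairwise win.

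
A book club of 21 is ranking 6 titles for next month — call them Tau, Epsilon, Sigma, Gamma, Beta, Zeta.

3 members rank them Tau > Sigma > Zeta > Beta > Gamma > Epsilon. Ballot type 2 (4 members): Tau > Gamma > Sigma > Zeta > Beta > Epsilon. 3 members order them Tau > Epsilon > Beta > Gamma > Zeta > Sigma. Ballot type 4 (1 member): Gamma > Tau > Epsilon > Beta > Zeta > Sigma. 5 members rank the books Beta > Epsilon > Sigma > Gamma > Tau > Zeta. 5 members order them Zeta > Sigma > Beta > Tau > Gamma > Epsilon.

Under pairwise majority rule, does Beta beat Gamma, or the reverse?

Beta

Ballots ranking Beta above Gamma: 3 + 3 + 5 + 5 = 16.
Ballots ranking Gamma above Beta: 21 − 16 = 5.
Beta wins the head-to-head 16–5.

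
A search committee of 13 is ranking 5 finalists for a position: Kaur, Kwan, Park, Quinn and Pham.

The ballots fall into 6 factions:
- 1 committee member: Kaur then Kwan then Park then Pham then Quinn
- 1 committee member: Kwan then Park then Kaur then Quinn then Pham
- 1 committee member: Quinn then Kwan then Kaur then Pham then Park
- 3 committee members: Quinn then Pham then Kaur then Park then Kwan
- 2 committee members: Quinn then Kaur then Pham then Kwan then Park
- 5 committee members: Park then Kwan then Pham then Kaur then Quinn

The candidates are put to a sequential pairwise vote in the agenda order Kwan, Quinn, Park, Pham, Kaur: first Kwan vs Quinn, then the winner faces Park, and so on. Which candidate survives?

Kaur

Round 1: Kwan vs Quinn — 7–6, Kwan advances.
Round 2: Kwan vs Park — 5–8, Park advances.
Round 3: Park vs Pham — 7–6, Park advances.
Round 4: Park vs Kaur — 6–7, Kaur advances.
Kaur survives the agenda.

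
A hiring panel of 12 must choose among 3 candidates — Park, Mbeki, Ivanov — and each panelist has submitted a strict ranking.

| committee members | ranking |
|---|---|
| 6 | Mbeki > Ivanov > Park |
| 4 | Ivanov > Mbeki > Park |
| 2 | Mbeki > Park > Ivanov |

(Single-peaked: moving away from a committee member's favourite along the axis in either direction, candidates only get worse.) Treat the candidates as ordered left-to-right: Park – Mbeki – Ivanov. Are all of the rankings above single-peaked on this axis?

Axis positions: Park=1, Mbeki=2, Ivanov=3.
Group 1 (peak Mbeki at position 2): ranking walks positions 2-3-1, expanding outward from the peak — single-peaked.
Group 2 (peak Ivanov at position 3): ranking walks positions 3-2-1, expanding outward from the peak — single-peaked.
Group 3 (peak Mbeki at position 2): ranking walks positions 2-1-3, expanding outward from the peak — single-peaked.
Every ranking is single-peaked on this axis.

yes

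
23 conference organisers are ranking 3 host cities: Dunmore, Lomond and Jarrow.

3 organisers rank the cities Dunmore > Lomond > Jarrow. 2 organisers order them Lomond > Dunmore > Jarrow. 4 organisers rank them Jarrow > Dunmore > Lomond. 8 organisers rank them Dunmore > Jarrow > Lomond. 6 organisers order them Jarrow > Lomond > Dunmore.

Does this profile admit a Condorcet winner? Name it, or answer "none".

Dunmore

Check each pair by majority over 23 ballots:
Dunmore–Lomond: Dunmore 15–8.
Dunmore vs Jarrow: Dunmore, 13–10.
Lomond vs Jarrow: Jarrow, 18–5.
Dunmore wins every pairwise contest, so Dunmore is the Condorcet winner.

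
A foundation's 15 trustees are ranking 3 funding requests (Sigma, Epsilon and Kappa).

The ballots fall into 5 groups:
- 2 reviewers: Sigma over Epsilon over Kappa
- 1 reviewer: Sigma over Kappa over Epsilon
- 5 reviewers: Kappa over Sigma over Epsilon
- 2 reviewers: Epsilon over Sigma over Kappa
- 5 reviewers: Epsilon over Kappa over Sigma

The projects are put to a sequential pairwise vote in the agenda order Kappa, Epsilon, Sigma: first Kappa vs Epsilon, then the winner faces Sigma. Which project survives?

Round 1: Kappa vs Epsilon — 6–9, Epsilon advances.
Round 2: Epsilon vs Sigma — 7–8, Sigma advances.
The agenda winner is Sigma.

Sigma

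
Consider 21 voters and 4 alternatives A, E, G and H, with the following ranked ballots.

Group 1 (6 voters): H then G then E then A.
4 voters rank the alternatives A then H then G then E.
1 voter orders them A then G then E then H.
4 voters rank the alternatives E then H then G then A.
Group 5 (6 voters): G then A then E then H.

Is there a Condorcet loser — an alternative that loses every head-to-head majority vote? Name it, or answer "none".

Pairwise majorities:
A vs E: A is ranked higher on 4+1+6 = 11 ballots, E on 10. A wins 11–10.
A vs G: A is ranked higher on 4+1 = 5 ballots, G on 16. G wins 16–5.
A–H: A 11–10.
E vs G: E preferred on 4 ballots; G wins 17–4.
E vs H: E wins 11–10.
G vs H: G is ranked higher on 1+6 = 7 ballots, H on 14. H wins 14–7.
Every alternative wins at least one matchup (A beats E; E beats H; G beats A; H beats G), so there is no Condorcet loser.

none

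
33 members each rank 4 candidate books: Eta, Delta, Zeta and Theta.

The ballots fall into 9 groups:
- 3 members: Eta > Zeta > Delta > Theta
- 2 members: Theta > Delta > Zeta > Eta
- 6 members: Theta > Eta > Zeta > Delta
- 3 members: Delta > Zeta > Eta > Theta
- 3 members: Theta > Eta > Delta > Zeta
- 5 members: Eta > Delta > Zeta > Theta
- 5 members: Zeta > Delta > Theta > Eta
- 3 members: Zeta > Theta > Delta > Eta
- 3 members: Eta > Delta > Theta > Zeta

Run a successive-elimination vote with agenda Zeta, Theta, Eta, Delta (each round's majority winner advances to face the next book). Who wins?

Round 1: Zeta vs Theta — 19–14, Zeta advances.
Round 2: Zeta vs Eta — 13–20, Eta advances.
Round 3: Eta vs Delta — 20–13, Eta advances.
The agenda winner is Eta.

Eta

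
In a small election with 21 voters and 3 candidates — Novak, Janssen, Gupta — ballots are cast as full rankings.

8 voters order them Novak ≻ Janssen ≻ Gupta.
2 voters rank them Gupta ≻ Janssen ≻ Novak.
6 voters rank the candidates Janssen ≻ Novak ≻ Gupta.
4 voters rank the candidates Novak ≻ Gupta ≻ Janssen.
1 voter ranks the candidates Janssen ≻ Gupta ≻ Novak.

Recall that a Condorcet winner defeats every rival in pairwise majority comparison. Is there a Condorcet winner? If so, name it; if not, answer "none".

Check each pair by majority over 21 ballots:
Novak vs Janssen: Novak wins 12–9.
Novak–Gupta: Novak 18–3.
Janssen–Gupta: Janssen 15–6.
Only Novak has no losses; Novak is the Condorcet winner.

Novak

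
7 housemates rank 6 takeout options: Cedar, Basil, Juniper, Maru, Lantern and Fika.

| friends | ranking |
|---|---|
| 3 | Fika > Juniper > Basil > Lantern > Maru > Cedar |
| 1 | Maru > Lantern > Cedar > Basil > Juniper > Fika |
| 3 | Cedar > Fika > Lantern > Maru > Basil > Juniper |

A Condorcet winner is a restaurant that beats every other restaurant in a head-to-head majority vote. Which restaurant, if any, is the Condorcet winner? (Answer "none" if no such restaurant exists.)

Head-to-head results (7 friends):
Cedar vs Basil: 4 to 3, Cedar.
Cedar vs Juniper: Cedar is ranked higher on 1+3 = 4 ballots, Juniper on 3. Cedar wins 4–3.
Cedar vs Maru: 3 for Cedar, 4 for Maru — Maru by 4–3.
Cedar vs Lantern: 3 for Cedar, 4 for Lantern — Lantern by 4–3.
Cedar vs Fika: Cedar is ranked higher on 1+3 = 4 ballots, Fika on 3. Cedar wins 4–3.
Basil vs Juniper: Basil preferred on 1+3 = 4 ballots; Basil wins 4–3.
Basil vs Maru: 3 for Basil, 4 for Maru — Maru by 4–3.
Basil vs Lantern: 3 to 4, Lantern.
Basil vs Fika: Basil preferred on 1 ballot; Fika wins 6–1.
Juniper vs Maru: Juniper is ranked higher on 3 ballots, Maru on 4. Maru wins 4–3.
Juniper vs Lantern: Juniper is ranked higher on 3 ballots, Lantern on 4. Lantern wins 4–3.
Juniper vs Fika: 1 for Juniper, 6 for Fika — Fika by 6–1.
Maru vs Lantern: 1 to 6, Lantern.
Maru vs Fika: Maru is ranked higher on 1 ballot, Fika on 6. Fika wins 6–1.
Lantern vs Fika: 1 for Lantern, 6 for Fika — Fika by 6–1.
Each restaurant drops at least one matchup (Cedar loses to Maru; Basil loses to Cedar; Juniper loses to Cedar; Maru loses to Lantern; Lantern loses to Fika; Fika loses to Cedar); the cycle Cedar > Fika > Maru > Cedar rules out a Condorcet winner.

none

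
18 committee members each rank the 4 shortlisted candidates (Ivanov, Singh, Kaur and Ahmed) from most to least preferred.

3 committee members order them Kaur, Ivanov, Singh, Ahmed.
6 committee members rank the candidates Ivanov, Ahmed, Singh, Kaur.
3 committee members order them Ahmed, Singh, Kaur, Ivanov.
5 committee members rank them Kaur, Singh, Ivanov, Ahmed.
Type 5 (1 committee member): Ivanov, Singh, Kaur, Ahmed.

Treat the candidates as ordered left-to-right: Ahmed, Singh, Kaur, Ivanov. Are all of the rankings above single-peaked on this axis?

Axis positions: Ahmed=1, Singh=2, Kaur=3, Ivanov=4.
Type 1 (peak Kaur at position 3): ranking walks positions 3-4-2-1, expanding outward from the peak — single-peaked.
Type 2: ranking walks positions 4-1-2-3; Ahmed is ranked above Kaur even though Kaur lies between Ahmed and the peak Ivanov on the axis — preferences dip and rise again. Not single-peaked.
Type 3 (peak Ahmed at position 1): ranking walks positions 1-2-3-4, expanding outward from the peak — single-peaked.
Type 4 (peak Kaur at position 3): ranking walks positions 3-2-4-1, expanding outward from the peak — single-peaked.
Type 5: ranking walks positions 4-2-3-1; Singh is ranked above Kaur even though Kaur lies between Singh and the peak Ivanov on the axis — preferences dip and rise again. Not single-peaked.
Type 2 violates single-peakedness, so the profile is not single-peaked on this axis.

no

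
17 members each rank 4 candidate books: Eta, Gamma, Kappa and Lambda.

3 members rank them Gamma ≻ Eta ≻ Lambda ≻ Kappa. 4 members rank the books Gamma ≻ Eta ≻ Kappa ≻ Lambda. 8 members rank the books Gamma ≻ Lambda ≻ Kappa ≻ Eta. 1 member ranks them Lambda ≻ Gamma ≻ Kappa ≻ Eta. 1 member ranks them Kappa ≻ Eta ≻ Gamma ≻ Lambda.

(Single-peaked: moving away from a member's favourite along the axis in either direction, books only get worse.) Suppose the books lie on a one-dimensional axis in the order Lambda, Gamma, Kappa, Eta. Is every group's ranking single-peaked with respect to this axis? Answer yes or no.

no

Axis positions: Lambda=1, Gamma=2, Kappa=3, Eta=4.
Group 1: ranking walks positions 2-4-1-3; Eta is ranked above Kappa even though Kappa lies between Eta and the peak Gamma on the axis — preferences dip and rise again. Not single-peaked.
Group 2: ranking walks positions 2-4-3-1; Eta is ranked above Kappa even though Kappa lies between Eta and the peak Gamma on the axis — preferences dip and rise again. Not single-peaked.
Group 3 (peak Gamma at position 2): ranking walks positions 2-1-3-4, expanding outward from the peak — single-peaked.
Group 4 (peak Lambda at position 1): ranking walks positions 1-2-3-4, expanding outward from the peak — single-peaked.
Group 5 (peak Kappa at position 3): ranking walks positions 3-4-2-1, expanding outward from the peak — single-peaked.
Group 1 violates single-peakedness, so the profile is not single-peaked on this axis.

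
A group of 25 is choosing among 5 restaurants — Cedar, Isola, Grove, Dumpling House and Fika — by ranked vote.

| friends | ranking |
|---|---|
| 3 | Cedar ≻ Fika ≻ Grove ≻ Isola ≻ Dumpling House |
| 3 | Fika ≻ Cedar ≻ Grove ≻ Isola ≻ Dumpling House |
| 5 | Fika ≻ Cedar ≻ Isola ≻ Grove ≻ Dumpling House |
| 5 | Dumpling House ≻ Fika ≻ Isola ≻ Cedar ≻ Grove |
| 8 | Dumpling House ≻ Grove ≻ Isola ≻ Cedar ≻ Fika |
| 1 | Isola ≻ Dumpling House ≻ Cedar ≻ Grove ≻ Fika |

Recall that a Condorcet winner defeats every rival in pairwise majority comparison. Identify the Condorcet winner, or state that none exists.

Dumpling House

Head-to-head results (25 friends):
Cedar vs Isola: 11 to 14, Isola.
Cedar vs Grove: 3+3+5+5+1 = 17 for Cedar, 8 for Grove — Cedar by 17–8.
Cedar vs Dumpling House: Cedar is ranked higher on 3+3+5 = 11 ballots, Dumpling House on 14. Dumpling House wins 14–11.
Cedar vs Fika: 3+8+1 = 12 for Cedar, 13 for Fika — Fika by 13–12.
Isola vs Grove: Isola preferred on 5+5+1 = 11 ballots; Grove wins 14–11.
Isola vs Dumpling House: Isola is ranked higher on 3+3+5+1 = 12 ballots, Dumpling House on 13. Dumpling House wins 13–12.
Isola vs Fika: 9 to 16, Fika.
Grove vs Dumpling House: Grove is ranked higher on 3+3+5 = 11 ballots, Dumpling House on 14. Dumpling House wins 14–11.
Grove vs Fika: Grove is ranked higher on 8+1 = 9 ballots, Fika on 16. Fika wins 16–9.
Dumpling House vs Fika: Dumpling House is ranked higher on 5+8+1 = 14 ballots, Fika on 11. Dumpling House wins 14–11.
Dumpling House wins every pairwise contest, so Dumpling House is the Condorcet winner.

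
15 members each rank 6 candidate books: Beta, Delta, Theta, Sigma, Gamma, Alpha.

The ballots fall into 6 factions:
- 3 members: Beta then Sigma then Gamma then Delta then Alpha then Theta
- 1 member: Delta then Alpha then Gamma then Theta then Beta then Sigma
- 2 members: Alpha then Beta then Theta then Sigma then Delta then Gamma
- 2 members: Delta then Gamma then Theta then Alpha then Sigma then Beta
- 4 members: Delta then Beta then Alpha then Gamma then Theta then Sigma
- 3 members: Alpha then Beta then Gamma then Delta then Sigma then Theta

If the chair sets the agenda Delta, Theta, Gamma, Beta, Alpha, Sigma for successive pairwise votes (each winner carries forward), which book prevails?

Alpha

Round 1: Delta vs Theta — 13–2, Delta advances.
Round 2: Delta vs Gamma — 9–6, Delta advances.
Round 3: Delta vs Beta — 7–8, Beta advances.
Round 4: Beta vs Alpha — 7–8, Alpha advances.
Round 5: Alpha vs Sigma — 12–3, Alpha advances.
Alpha survives the agenda.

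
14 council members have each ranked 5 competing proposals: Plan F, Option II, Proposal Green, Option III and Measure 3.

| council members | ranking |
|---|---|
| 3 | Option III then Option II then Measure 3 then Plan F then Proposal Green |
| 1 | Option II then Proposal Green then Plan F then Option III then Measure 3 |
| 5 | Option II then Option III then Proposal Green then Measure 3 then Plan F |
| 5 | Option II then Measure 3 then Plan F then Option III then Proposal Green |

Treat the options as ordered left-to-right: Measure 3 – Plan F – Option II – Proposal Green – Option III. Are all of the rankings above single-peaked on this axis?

Axis positions: Measure 3=1, Plan F=2, Option II=3, Proposal Green=4, Option III=5.
Group 1: ranking walks positions 5-3-1-2-4; Option II is ranked above Proposal Green even though Proposal Green lies between Option II and the peak Option III on the axis — preferences dip and rise again. Not single-peaked.
Group 2 (peak Option II at position 3): ranking walks positions 3-4-2-5-1, expanding outward from the peak — single-peaked.
Group 3: ranking walks positions 3-5-4-1-2; Option III is ranked above Proposal Green even though Proposal Green lies between Option III and the peak Option II on the axis — preferences dip and rise again. Not single-peaked.
Group 4: ranking walks positions 3-1-2-5-4; Measure 3 is ranked above Plan F even though Plan F lies between Measure 3 and the peak Option II on the axis — preferences dip and rise again. Not single-peaked.
Group 1 violates single-peakedness, so the profile is not single-peaked on this axis.

no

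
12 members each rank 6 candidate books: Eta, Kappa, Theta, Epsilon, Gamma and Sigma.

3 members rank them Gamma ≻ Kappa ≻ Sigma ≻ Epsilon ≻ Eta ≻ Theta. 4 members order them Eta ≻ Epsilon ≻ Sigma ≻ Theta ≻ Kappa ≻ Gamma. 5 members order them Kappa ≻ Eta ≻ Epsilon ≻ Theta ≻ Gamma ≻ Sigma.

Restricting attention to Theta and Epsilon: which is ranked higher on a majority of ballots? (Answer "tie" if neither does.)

No ballot ranks Theta above Epsilon: 0.
Ballots ranking Epsilon above Theta: 12 − 0 = 12.
Epsilon wins the head-to-head 12–0.

Epsilon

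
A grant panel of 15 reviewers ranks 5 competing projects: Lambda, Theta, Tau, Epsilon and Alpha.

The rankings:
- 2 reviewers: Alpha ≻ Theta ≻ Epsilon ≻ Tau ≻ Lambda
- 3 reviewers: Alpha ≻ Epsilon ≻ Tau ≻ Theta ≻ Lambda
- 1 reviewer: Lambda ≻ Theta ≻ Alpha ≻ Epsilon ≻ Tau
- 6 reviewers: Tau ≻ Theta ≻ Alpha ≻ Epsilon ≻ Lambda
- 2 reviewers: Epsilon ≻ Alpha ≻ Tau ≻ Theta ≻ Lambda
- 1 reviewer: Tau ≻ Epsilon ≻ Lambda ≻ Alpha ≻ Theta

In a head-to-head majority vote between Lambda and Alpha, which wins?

Alpha

Ballots ranking Lambda above Alpha: 1 + 1 = 2.
Ballots ranking Alpha above Lambda: 15 − 2 = 13.
Alpha wins the head-to-head 13–2.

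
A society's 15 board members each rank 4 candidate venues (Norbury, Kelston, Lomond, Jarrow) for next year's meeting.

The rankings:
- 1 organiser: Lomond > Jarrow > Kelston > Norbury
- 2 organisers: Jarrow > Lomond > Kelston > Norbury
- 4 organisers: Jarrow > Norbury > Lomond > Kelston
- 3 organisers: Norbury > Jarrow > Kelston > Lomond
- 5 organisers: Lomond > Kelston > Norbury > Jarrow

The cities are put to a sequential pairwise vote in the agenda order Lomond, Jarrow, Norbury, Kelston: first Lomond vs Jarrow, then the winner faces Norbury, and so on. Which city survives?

Kelston

Round 1: Lomond vs Jarrow — 6–9, Jarrow advances.
Round 2: Jarrow vs Norbury — 7–8, Norbury advances.
Round 3: Norbury vs Kelston — 7–8, Kelston advances.
Kelston survives the agenda.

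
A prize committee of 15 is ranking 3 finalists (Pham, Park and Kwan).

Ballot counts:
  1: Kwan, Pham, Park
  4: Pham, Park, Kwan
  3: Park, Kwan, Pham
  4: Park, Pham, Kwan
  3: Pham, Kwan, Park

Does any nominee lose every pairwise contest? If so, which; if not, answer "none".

Kwan

Head-to-head results (15 jurors):
Pham vs Park: Pham preferred on 1+4+3 = 8 ballots; Pham wins 8–7.
Pham–Kwan: Pham 11–4.
Park vs Kwan: 11 to 4, Park.
Only Kwan has no wins; Kwan is the Condorcet loser.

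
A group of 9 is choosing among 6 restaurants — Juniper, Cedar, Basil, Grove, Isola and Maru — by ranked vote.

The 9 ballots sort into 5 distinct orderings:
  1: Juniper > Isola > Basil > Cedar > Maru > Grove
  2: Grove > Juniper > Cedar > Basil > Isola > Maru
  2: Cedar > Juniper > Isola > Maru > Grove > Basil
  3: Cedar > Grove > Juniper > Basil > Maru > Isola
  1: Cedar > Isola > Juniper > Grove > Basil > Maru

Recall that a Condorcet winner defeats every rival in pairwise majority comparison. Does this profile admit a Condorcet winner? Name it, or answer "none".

Check each pair by majority over 9 ballots:
Juniper–Cedar: Cedar 6–3.
Juniper vs Basil: Juniper wins 9–0.
Juniper–Grove: Grove 5–4.
Juniper vs Isola: Juniper wins 8–1.
Juniper vs Maru: Juniper wins 9–0.
Cedar vs Basil: Cedar wins 8–1.
Cedar vs Grove: Cedar, 7–2.
Cedar–Isola: Cedar 8–1.
Cedar vs Maru: Cedar, 9–0.
Basil–Grove: Grove 8–1.
Basil–Isola: Basil 5–4.
Basil vs Maru: Basil, 7–2.
Grove–Isola: Grove 5–4.
Grove–Maru: Grove 6–3.
Isola vs Maru: Isola, 6–3.
Cedar beats each of Juniper, Basil, Grove, Isola, Maru — Cedar is the Condorcet winner.

Cedar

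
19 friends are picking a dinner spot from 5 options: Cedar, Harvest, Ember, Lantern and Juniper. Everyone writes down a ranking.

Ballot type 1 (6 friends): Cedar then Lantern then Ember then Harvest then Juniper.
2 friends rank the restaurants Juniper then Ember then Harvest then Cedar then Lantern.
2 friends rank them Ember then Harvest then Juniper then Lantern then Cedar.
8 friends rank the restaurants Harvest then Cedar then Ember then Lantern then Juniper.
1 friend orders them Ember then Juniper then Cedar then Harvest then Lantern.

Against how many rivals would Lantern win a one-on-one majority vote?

Lantern against each rival (19 friends):
Lantern vs Cedar: 2 to 17, Cedar.
Lantern vs Harvest: Harvest wins 13–6.
Lantern vs Ember: Ember, 13–6.
Lantern vs Juniper: Lantern wins 14–5.
Lantern beats Juniper; loses to Cedar, Harvest, Ember — 1 pairwise win.

1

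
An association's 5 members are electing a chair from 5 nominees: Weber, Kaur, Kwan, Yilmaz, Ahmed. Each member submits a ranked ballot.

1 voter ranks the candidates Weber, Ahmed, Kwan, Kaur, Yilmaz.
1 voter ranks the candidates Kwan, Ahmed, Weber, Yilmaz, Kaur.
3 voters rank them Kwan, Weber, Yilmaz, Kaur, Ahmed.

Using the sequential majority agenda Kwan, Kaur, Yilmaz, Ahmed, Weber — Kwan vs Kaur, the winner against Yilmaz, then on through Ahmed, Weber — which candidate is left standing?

Kwan

Round 1: Kwan vs Kaur — 5–0, Kwan advances.
Round 2: Kwan vs Yilmaz — 5–0, Kwan advances.
Round 3: Kwan vs Ahmed — 4–1, Kwan advances.
Round 4: Kwan vs Weber — 4–1, Kwan advances.
Kwan survives the agenda.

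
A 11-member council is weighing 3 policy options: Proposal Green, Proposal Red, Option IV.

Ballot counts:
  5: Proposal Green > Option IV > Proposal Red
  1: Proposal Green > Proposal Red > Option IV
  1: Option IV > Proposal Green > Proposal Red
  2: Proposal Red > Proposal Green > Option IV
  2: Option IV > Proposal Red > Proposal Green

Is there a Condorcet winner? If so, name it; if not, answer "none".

Proposal Green

Head-to-head results (11 council members):
Proposal Green vs Proposal Red: Proposal Green is ranked higher on 5+1+1 = 7 ballots, Proposal Red on 4. Proposal Green wins 7–4.
Proposal Green vs Option IV: Proposal Green preferred on 5+1+2 = 8 ballots; Proposal Green wins 8–3.
Proposal Red vs Option IV: 1+2 = 3 for Proposal Red, 8 for Option IV — Option IV by 8–3.
Proposal Green wins every pairwise contest, so Proposal Green is the Condorcet winner.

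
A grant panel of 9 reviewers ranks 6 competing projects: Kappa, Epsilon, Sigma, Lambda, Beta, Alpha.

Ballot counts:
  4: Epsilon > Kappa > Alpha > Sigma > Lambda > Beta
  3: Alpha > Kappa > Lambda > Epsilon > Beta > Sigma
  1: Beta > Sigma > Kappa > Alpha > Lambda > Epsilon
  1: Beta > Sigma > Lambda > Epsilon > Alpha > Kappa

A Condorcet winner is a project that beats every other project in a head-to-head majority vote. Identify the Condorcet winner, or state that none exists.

none

Check each pair by majority over 9 ballots:
Kappa vs Epsilon: Kappa preferred on 3+1 = 4 ballots; Epsilon wins 5–4.
Kappa–Sigma: Kappa 7–2.
Kappa–Lambda: Kappa 8–1.
Kappa vs Beta: Kappa, 7–2.
Kappa vs Alpha: Kappa wins 5–4.
Epsilon vs Sigma: Epsilon wins 7–2.
Epsilon–Lambda: Lambda 5–4.
Epsilon vs Beta: Epsilon preferred on 4+3 = 7 ballots; Epsilon wins 7–2.
Epsilon vs Alpha: 4+1 = 5 for Epsilon, 4 for Alpha — Epsilon by 5–4.
Sigma vs Lambda: Sigma is ranked higher on 4+1+1 = 6 ballots, Lambda on 3. Sigma wins 6–3.
Sigma vs Beta: Sigma is ranked higher on 4 ballots, Beta on 5. Beta wins 5–4.
Sigma vs Alpha: Alpha, 7–2.
Lambda–Beta: Lambda 7–2.
Lambda vs Alpha: Lambda preferred on 1 ballot; Alpha wins 8–1.
Beta vs Alpha: Alpha wins 7–2.
No project is unbeaten: Kappa loses to Epsilon; Epsilon loses to Lambda; Sigma loses to Kappa; Lambda loses to Kappa; Beta loses to Kappa; Alpha loses to Kappa. In particular Kappa > Lambda > Epsilon > Kappa is a majority cycle — no Condorcet winner exists.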